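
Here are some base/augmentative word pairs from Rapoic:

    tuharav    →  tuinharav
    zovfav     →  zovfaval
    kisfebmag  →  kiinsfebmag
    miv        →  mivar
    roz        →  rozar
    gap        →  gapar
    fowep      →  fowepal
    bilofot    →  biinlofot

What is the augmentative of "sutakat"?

gap and fowep both end in -p yet inflect differently (gapar, fowepal), so the final letter is not what conditions the rule; the number of vowels is.
"sutakat" has 3 vowels. The stems with 3 vowels (bilofot → biinlofot, tuharav → tuinharav, kisfebmag → kiinsfebmag) insert -in- after the first vowel.
So sutakat → suintakat.

suintakat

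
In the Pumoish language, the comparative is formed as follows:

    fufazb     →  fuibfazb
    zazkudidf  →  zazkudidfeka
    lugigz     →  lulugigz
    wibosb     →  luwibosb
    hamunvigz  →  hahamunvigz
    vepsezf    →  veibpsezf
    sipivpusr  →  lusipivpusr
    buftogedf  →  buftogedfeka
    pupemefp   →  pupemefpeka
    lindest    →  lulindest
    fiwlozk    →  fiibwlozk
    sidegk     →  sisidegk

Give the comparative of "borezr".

sidegk and fiwlozk both end in -k yet inflect differently (sisidegk, fiibwlozk), so the final letter is not what conditions the rule; the second-to-last letter is.
"borezr" has second-to-last letter 'z'. The stems whose second-to-last letter is 'z' (fiwlozk → fiibwlozk, vepsezf → veibpsezf, fufazb → fuibfazb) insert -ib- after the first vowel.
The other patterns: stems whose second-to-last letter is 'g' repeat the first consonant+vowel as a prefix; stems whose second-to-last letter is 's' add the prefix lu-; stems whose second-to-last letter is 'd' or 'f' add -eka.
So borezr → boibrezr.

boibrezr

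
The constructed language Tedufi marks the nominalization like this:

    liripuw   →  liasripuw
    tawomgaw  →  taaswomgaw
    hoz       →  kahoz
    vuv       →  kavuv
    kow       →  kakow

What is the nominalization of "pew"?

"pew" has 1 vowel. The stems with 1 vowel (hoz → kahoz, vuv → kavuv, kow → kakow) add the prefix ka-.
So pew → kapew.

kapew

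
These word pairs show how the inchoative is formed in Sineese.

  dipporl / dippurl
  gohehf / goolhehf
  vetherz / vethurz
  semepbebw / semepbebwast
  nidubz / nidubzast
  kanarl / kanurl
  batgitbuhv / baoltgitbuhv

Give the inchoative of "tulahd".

vetherz and nidubz both end in -z yet inflect differently (vethurz, nidubzast), so the final letter is not what conditions the rule; the second-to-last letter is.
"tulahd" has second-to-last letter 'h'. The stems whose second-to-last letter is 'h' (gohehf → goolhehf, batgitbuhv → baoltgitbuhv) insert -ol- after the first vowel.
The other patterns: stems whose second-to-last letter is 'r' change the last vowel to 'u'; stems whose second-to-last letter is 'b' add -ast.
So tulahd → tuollahd.

tuollahd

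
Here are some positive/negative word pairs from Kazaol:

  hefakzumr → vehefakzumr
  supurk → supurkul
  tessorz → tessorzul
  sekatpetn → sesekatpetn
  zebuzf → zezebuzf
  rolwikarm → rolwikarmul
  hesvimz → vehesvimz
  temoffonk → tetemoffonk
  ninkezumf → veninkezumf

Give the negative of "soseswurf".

soseswurful

tessorz and hesvimz both end in -z yet inflect differently (tessorzul, vehesvimz), so the final letter is not what conditions the rule; the second-to-last letter is.
"soseswurf" has second-to-last letter 'r'. The stems whose second-to-last letter is 'r' (tessorz → tessorzul, supurk → supurkul, rolwikarm → rolwikarmul) add -ul.
The other patterns: stems whose second-to-last letter is 'm' add the prefix ve-; stems whose second-to-last letter is 'n', 't' or 'z' repeat the first consonant+vowel as a prefix.
So soseswurf → soseswurful.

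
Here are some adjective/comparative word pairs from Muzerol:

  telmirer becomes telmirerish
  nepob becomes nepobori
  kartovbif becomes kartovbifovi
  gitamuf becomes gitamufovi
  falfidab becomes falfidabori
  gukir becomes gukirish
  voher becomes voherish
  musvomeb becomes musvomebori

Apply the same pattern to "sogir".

"sogir" ends in -r. The stems ending in -r (gukir → gukirish, voher → voherish, telmirer → telmirerish) add -ish.
The other patterns: stems ending in -b add -ori; stems ending in -f add -ovi.
So sogir → sogirish.

sogirish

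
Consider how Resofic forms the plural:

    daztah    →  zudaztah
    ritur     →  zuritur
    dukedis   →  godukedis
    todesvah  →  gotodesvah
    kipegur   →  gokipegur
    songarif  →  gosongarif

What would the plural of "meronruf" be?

daztah and todesvah both end in -h yet inflect differently (zudaztah, gotodesvah), so the final letter is not what conditions the rule; the number of vowels is.
"meronruf" has 3 vowels. The stems with 3 vowels (dukedis → godukedis, todesvah → gotodesvah, kipegur → gokipegur) add the prefix go-.
So meronruf → gomeronruf.

gomeronruf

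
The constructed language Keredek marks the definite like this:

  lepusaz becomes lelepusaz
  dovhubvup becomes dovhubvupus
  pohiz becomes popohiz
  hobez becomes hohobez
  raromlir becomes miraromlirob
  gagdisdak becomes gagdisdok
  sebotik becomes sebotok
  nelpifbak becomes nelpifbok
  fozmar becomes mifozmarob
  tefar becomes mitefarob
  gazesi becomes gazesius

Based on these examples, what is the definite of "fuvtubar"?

mifuvtubarob

pohiz and sebotik both have last vowel 'i' yet inflect differently (popohiz, sebotok), so the last vowel is not what conditions the rule; the final letter is.
"fuvtubar" ends in -r. The stems ending in -r (raromlir → miraromlirob, tefar → mitefarob, fozmar → mifozmarob) add mi- … -ob around the stem.
The other patterns: stems ending in -z repeat the first consonant+vowel as a prefix; stems ending in -k change the last vowel to 'o'; stems ending in -i or -p add -us.
So fuvtubar → mifuvtubarob.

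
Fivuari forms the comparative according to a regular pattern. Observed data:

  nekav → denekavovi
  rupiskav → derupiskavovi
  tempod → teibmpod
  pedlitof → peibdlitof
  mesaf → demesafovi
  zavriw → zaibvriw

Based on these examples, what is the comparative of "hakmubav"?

mesaf and pedlitof both end in -f yet inflect differently (demesafovi, peibdlitof), so the final letter is not what conditions the rule; the last vowel is.
"hakmubav" has last vowel 'a'. The stems whose last vowel is 'a' (nekav → denekavovi, mesaf → demesafovi, rupiskav → derupiskavovi) add de- … -ovi around the stem.
So hakmubav → dehakmubavovi.

dehakmubavovi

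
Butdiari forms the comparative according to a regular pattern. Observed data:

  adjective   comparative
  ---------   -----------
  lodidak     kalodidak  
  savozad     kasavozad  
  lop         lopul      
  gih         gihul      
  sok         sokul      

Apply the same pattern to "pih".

pihul

lodidak and sok both end in -k yet inflect differently (kalodidak, sokul), so the final letter is not what conditions the rule; the number of vowels is.
"pih" has 1 vowel. The stems with 1 vowel (lop → lopul, gih → gihul, sok → sokul) add -ul.
The other pattern: stems with 3 vowels add the prefix ka-.
So pih → pihul.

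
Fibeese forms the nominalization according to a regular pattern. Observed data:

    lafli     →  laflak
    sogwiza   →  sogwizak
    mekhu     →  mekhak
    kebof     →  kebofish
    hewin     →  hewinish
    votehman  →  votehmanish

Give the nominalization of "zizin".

lafli and hewin both have last vowel 'i' yet inflect differently (laflak, hewinish), so the last vowel is not what conditions the rule; whether the stem ends in a vowel or a consonant is.
"zizin" ends in a consonant. The stems ending in a consonant (kebof → kebofish, hewin → hewinish, votehman → votehmanish) add -ish.
So zizin → zizinish.

zizinish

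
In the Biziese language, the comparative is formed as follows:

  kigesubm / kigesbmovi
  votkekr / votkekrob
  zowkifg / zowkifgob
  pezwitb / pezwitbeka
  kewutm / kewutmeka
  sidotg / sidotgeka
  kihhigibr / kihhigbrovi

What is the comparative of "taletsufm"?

zowkifg and sidotg both end in -g yet inflect differently (zowkifgob, sidotgeka), so the final letter is not what conditions the rule; the second-to-last letter is.
"taletsufm" has second-to-last letter 'f'. The one such stem in the data (zowkifg → zowkifgob) adds -ob, so the same rule applies.
The other patterns: stems whose second-to-last letter is 't' add -eka; stems whose second-to-last letter is 'b' delete the last vowel and add -ovi.
So taletsufm → taletsufmob.

taletsufmob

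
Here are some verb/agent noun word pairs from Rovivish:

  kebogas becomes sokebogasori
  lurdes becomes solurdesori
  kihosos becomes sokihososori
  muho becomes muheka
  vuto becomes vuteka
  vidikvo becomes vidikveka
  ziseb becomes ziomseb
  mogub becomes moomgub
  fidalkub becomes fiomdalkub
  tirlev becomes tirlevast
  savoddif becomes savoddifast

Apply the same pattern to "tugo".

tugeka

kihosos and muho both have last vowel 'o' yet inflect differently (sokihososori, muheka), so the last vowel is not what conditions the rule; the final letter is.
"tugo" ends in -o. The stems ending in -o (muho → muheka, vuto → vuteka, vidikvo → vidikveka) drop the final letter and add -eka.
The other patterns: stems ending in -s add so- … -ori around the stem; stems ending in -b insert -om- after the first vowel; stems ending in -f or -v add -ast.
So tugo → tugeka.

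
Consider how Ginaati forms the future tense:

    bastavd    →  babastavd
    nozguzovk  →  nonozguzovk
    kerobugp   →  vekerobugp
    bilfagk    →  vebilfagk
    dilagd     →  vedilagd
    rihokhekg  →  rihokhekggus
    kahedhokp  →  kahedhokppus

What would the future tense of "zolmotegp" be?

"zolmotegp" has second-to-last letter 'g'. The stems whose second-to-last letter is 'g' (kerobugp → vekerobugp, bilfagk → vebilfagk, dilagd → vedilagd) add the prefix ve-.
The other patterns: stems whose second-to-last letter is 'v' repeat the first consonant+vowel as a prefix; stems whose second-to-last letter is 'k' double the final consonant and add -us.
So zolmotegp → vezolmotegp.

vezolmotegp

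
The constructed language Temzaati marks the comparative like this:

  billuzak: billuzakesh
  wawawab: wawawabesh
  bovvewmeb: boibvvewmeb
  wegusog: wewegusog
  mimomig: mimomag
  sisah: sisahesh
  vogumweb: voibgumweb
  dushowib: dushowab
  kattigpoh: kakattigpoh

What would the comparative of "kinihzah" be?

kinihzahesh

"kinihzah" has last vowel 'a'. The stems whose last vowel is 'a' (billuzak → billuzakesh, sisah → sisahesh, wawawab → wawawabesh) add -esh.
The other patterns: stems whose last vowel is 'i' change the last vowel to 'a'; stems whose last vowel is 'e' insert -ib- after the first vowel; stems whose last vowel is 'o' repeat the first consonant+vowel as a prefix.
So kinihzah → kinihzahesh.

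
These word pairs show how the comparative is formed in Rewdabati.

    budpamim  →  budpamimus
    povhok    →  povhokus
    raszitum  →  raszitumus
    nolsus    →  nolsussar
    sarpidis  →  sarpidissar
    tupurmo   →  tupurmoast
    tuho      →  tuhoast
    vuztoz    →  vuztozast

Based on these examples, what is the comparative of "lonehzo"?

"lonehzo" ends in -o. The stems ending in -o (tupurmo → tupurmoast, tuho → tuhoast) add -ast.
So lonehzo → lonehzoast.

lonehzoast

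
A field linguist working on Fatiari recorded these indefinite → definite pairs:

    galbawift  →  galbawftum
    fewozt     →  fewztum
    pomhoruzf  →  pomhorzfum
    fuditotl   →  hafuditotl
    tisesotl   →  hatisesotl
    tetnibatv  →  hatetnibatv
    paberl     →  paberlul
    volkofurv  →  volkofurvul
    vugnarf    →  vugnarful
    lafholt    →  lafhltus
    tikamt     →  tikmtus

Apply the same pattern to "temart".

temartul

fuditotl and paberl both end in -l yet inflect differently (hafuditotl, paberlul), so the final letter is not what conditions the rule; the second-to-last letter is.
"temart" has second-to-last letter 'r'. The stems whose second-to-last letter is 'r' (paberl → paberlul, volkofurv → volkofurvul, vugnarf → vugnarful) add -ul.
The other patterns: stems whose second-to-last letter is 'f' or 'z' delete the last vowel and add -um; stems whose second-to-last letter is 't' add the prefix ha-; stems whose second-to-last letter is 'l' or 'm' delete the last vowel and add -us.
So temart → temartul.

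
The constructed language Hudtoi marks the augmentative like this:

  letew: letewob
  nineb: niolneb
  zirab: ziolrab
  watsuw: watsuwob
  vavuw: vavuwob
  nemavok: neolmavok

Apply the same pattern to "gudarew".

letew and nineb both have last vowel 'e' yet inflect differently (letewob, niolneb), so the last vowel is not what conditions the rule; the final letter is.
"gudarew" ends in -w. The stems ending in -w (letew → letewob, vavuw → vavuwob, watsuw → watsuwob) add -ob.
So gudarew → gudarewob.

gudarewob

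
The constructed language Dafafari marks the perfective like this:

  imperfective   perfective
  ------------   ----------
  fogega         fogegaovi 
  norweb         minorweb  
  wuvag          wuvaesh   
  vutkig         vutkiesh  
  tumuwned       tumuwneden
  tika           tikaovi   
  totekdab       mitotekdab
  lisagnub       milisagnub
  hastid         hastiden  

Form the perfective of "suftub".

misuftub

"suftub" ends in -b. The stems ending in -b (norweb → minorweb, totekdab → mitotekdab, lisagnub → milisagnub) add the prefix mi-.
So suftub → misuftub.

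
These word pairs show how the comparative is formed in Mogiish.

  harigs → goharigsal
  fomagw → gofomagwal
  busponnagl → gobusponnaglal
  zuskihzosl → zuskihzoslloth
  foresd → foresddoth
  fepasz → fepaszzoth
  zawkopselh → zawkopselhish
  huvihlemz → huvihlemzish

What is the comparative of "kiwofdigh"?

gokiwofdighal

"kiwofdigh" has second-to-last letter 'g'. The stems whose second-to-last letter is 'g' (harigs → goharigsal, fomagw → gofomagwal, busponnagl → gobusponnaglal) add go- … -al around the stem.
The other patterns: stems whose second-to-last letter is 's' double the final consonant and add -oth; stems whose second-to-last letter is 'l' or 'm' add -ish.
So kiwofdigh → gokiwofdighal.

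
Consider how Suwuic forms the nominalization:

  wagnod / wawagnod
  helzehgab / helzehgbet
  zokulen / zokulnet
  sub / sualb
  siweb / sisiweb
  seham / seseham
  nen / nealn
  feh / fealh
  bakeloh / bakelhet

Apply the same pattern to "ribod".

riribod

"ribod" has 2 vowels. The stems with 2 vowels (siweb → sisiweb, wagnod → wawagnod, seham → seseham) repeat the first consonant+vowel as a prefix.
So ribod → riribod.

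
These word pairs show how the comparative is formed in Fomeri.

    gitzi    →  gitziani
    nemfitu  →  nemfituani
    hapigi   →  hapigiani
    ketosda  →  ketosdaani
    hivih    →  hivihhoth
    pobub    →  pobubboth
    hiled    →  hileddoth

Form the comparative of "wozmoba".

gitzi and hivih both have last vowel 'i' yet inflect differently (gitziani, hivihhoth), so the last vowel is not what conditions the rule; whether the stem ends in a vowel or a consonant is.
"wozmoba" ends in a vowel. The stems ending in a vowel (gitzi → gitziani, nemfitu → nemfituani, hapigi → hapigiani) add -ani.
So wozmoba → wozmobaani.

wozmobaani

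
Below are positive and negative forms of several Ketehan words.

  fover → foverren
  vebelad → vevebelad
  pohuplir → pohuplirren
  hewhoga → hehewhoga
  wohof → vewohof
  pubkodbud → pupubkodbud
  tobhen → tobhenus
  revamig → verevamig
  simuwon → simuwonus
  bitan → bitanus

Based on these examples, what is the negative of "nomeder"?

nomederren

"nomeder" ends in -r. The stems ending in -r (pohuplir → pohuplirren, fover → foverren) double the final consonant and add -en.
The other patterns: stems ending in -n add -us; stems ending in -a or -d repeat the first consonant+vowel as a prefix; stems ending in -f or -g add the prefix ve-.
So nomeder → nomederren.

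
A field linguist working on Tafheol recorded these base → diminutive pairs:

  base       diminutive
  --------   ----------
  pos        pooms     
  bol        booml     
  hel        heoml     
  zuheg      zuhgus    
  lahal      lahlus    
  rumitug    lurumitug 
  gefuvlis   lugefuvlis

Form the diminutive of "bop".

bol and lahal both end in -l yet inflect differently (booml, lahlus), so the final letter is not what conditions the rule; the number of vowels is.
"bop" has 1 vowel. The stems with 1 vowel (pos → pooms, bol → booml, hel → heoml) insert -om- after the first vowel.
So bop → boomp.

boomp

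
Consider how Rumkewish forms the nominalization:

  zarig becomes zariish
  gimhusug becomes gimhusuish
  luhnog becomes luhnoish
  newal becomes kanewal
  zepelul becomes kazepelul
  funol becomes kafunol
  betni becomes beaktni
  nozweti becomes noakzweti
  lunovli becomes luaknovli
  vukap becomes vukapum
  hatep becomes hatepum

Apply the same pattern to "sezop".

sezopum

gimhusug and zepelul both have last vowel 'u' yet inflect differently (gimhusuish, kazepelul), so the last vowel is not what conditions the rule; the final letter is.
"sezop" ends in -p. The stems ending in -p (vukap → vukapum, hatep → hatepum) add -um.
The other patterns: stems ending in -g drop the final letter and add -ish; stems ending in -l add the prefix ka-; stems ending in -i insert -ak- after the first vowel.
So sezop → sezopum.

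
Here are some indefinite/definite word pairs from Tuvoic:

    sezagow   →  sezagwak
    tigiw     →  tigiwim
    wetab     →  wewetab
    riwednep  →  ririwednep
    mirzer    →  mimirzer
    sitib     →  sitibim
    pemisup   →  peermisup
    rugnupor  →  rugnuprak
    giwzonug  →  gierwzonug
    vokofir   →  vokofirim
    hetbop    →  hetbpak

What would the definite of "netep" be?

mirzer and rugnupor both end in -r yet inflect differently (mimirzer, rugnuprak), so the final letter is not what conditions the rule; the last vowel is.
"netep" has last vowel 'e'. The stems whose last vowel is 'e' (mirzer → mimirzer, riwednep → ririwednep) repeat the first consonant+vowel as a prefix.
So netep → nenetep.

nenetep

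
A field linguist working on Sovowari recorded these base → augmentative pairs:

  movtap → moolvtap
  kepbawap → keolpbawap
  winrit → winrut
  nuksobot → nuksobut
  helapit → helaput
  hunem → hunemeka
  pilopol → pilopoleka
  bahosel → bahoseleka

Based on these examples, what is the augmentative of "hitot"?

hitut

"hitot" ends in -t. The stems ending in -t (winrit → winrut, nuksobot → nuksobut, helapit → helaput) change the last vowel to 'u'.
The other patterns: stems ending in -p insert -ol- after the first vowel; stems ending in -l or -m add -eka.
So hitot → hitut.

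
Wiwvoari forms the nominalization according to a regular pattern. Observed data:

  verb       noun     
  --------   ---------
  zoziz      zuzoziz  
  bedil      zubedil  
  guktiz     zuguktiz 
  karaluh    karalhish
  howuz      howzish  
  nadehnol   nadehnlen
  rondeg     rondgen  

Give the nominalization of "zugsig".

zuzugsig

"zugsig" has last vowel 'i'. The stems whose last vowel is 'i' (zoziz → zuzoziz, bedil → zubedil, guktiz → zuguktiz) add the prefix zu-.
So zugsig → zuzugsig.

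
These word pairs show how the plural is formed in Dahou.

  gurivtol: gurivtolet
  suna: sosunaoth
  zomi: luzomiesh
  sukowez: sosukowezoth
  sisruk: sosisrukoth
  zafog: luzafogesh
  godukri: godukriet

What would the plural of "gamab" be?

gamabet

"gamab" begins with g-. The stems beginning with g- (godukri → godukriet, gurivtol → gurivtolet) add -et.
The other patterns: stems beginning with z- add lu- … -esh around the stem; stems beginning with s- add so- … -oth around the stem.
So gamab → gamabet.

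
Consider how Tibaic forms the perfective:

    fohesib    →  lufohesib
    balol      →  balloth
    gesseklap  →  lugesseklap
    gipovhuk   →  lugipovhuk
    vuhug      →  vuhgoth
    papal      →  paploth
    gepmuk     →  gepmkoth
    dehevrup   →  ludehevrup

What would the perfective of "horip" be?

gepmuk and gipovhuk both end in -k yet inflect differently (gepmkoth, lugipovhuk), so the final letter is not what conditions the rule; the number of vowels is.
"horip" has 2 vowels. The stems with 2 vowels (papal → paploth, vuhug → vuhgoth, balol → balloth) delete the last vowel and add -oth.
So horip → horpoth.

horpoth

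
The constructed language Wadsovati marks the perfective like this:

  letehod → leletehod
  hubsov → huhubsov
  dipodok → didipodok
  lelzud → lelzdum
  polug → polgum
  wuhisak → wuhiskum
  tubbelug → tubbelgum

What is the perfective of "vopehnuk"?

letehod and lelzud both end in -d yet inflect differently (leletehod, lelzdum), so the final letter is not what conditions the rule; the last vowel is.
"vopehnuk" has last vowel 'u'. The stems whose last vowel is 'u' (lelzud → lelzdum, polug → polgum, tubbelug → tubbelgum) delete the last vowel and add -um.
So vopehnuk → vopehnkum.

vopehnkum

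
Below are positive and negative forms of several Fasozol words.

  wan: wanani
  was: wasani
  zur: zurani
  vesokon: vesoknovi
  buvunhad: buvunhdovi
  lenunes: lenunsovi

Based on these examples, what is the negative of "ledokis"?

ledoksovi

"ledokis" has 3 vowels. The stems with 3 vowels (vesokon → vesoknovi, buvunhad → buvunhdovi, lenunes → lenunsovi) delete the last vowel and add -ovi.
The other pattern: stems with 1 vowel add -ani.
So ledokis → ledoksovi.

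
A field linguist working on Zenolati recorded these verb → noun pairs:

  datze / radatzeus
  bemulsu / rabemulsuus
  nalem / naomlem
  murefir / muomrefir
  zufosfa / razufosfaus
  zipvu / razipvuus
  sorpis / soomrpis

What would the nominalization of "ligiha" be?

"ligiha" ends in a vowel. The stems ending in a vowel (zipvu → razipvuus, datze → radatzeus, zufosfa → razufosfaus) add ra- … -us around the stem.
So ligiha → raligihaus.

raligihaus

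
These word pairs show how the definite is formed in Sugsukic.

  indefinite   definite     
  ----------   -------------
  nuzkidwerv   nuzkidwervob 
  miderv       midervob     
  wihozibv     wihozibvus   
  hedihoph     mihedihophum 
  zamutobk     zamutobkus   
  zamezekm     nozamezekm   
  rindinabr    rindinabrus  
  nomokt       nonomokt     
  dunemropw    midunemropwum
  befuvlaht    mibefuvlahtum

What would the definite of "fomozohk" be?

mifomozohkum

"fomozohk" has second-to-last letter 'h'. The one such stem in the data (befuvlaht → mibefuvlahtum) adds mi- … -um around the stem, so the same rule applies.
So fomozohk → mifomozohkum.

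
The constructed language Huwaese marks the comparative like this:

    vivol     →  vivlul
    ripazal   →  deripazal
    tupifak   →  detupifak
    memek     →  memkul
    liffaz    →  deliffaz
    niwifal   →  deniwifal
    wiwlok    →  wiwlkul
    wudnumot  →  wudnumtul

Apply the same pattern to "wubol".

wublul

"wubol" has last vowel 'o'. The stems whose last vowel is 'o' (vivol → vivlul, wiwlok → wiwlkul, wudnumot → wudnumtul) delete the last vowel and add -ul.
The other pattern: stems whose last vowel is 'a' add the prefix de-.
So wubol → wublul.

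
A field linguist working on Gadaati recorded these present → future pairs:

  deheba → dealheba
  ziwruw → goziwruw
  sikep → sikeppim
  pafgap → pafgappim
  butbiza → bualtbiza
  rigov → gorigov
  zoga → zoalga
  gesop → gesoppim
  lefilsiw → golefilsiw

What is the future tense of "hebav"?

pafgap and deheba both have last vowel 'a' yet inflect differently (pafgappim, dealheba), so the last vowel is not what conditions the rule; the final letter is.
"hebav" ends in -v. The one such stem in the data (rigov → gorigov) adds the prefix go-, so the same rule applies.
The other patterns: stems ending in -p double the final consonant and add -im; stems ending in -a insert -al- after the first vowel.
So hebav → gohebav.

gohebav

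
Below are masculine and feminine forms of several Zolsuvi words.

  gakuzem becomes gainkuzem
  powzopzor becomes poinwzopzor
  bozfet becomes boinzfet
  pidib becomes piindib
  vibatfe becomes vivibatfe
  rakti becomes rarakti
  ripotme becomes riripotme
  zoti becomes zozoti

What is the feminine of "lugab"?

gakuzem and vibatfe both have last vowel 'e' yet inflect differently (gainkuzem, vivibatfe), so the last vowel is not what conditions the rule; whether the stem ends in a vowel or a consonant is.
"lugab" ends in a consonant. The stems ending in a consonant (gakuzem → gainkuzem, powzopzor → poinwzopzor, bozfet → boinzfet) insert -in- after the first vowel.
So lugab → luingab.

luingab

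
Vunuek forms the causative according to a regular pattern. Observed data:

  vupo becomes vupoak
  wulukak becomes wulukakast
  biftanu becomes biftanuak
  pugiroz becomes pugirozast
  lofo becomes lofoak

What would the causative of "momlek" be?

momlekast

"momlek" ends in a consonant. The stems ending in a consonant (wulukak → wulukakast, pugiroz → pugirozast) add -ast.
The other pattern: stems ending in a vowel add -ak.
So momlek → momlekast.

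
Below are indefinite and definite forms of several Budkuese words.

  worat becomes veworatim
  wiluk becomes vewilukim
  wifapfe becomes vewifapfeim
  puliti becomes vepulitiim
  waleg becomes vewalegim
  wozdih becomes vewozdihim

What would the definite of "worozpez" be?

Every pair shown (worat → veworatim, wiluk → vewilukim, wifapfe → vewifapfeim, …) follows the same rule: add ve- … -im around the stem.
So worozpez → veworozpezim.

veworozpezim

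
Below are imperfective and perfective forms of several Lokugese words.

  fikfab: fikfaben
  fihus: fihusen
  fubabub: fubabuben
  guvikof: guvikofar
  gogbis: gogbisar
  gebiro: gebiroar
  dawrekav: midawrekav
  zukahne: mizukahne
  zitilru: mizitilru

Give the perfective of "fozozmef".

fihus and gogbis both end in -s yet inflect differently (fihusen, gogbisar), so the final letter is not what conditions the rule; the first letter is.
"fozozmef" begins with f-. The stems beginning with f- (fikfab → fikfaben, fihus → fihusen, fubabub → fubabuben) add -en.
The other patterns: stems beginning with g- add -ar; stems beginning with d- or z- add the prefix mi-.
So fozozmef → fozozmefen.

fozozmefen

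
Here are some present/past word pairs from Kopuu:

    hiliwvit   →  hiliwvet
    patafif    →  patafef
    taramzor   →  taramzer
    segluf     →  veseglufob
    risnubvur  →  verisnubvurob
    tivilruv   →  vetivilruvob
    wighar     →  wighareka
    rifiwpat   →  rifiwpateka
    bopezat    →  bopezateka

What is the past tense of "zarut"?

"zarut" has last vowel 'u'. The stems whose last vowel is 'u' (segluf → veseglufob, risnubvur → verisnubvurob, tivilruv → vetivilruvob) add ve- … -ob around the stem.
So zarut → vezarutob.

vezarutob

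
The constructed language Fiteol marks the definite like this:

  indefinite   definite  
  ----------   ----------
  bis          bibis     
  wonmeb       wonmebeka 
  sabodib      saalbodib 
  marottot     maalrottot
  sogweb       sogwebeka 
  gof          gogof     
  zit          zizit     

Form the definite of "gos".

gogos

"gos" has 1 vowel. The stems with 1 vowel (gof → gogof, zit → zizit, bis → bibis) repeat the first consonant+vowel as a prefix.
So gos → gogos.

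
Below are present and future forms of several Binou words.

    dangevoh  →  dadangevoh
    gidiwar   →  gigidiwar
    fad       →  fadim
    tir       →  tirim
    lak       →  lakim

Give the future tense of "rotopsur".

rorotopsur

gidiwar and tir both end in -r yet inflect differently (gigidiwar, tirim), so the final letter is not what conditions the rule; the number of vowels is.
"rotopsur" has 3 vowels. The stems with 3 vowels (dangevoh → dadangevoh, gidiwar → gigidiwar) repeat the first consonant+vowel as a prefix.
The other pattern: stems with 1 vowel add -im.
So rotopsur → rorotopsur.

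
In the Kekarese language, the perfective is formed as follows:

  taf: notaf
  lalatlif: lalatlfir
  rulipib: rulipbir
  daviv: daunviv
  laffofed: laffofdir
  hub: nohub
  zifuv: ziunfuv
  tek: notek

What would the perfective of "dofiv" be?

"dofiv" has 2 vowels. The stems with 2 vowels (daviv → daunviv, zifuv → ziunfuv) insert -un- after the first vowel.
So dofiv → dounfiv.

dounfiv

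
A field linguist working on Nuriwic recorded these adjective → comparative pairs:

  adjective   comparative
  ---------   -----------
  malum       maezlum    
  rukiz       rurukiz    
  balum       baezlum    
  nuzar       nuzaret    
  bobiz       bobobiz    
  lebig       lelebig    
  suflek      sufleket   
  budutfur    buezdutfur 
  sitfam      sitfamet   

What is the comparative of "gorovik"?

malum and sitfam both end in -m yet inflect differently (maezlum, sitfamet), so the final letter is not what conditions the rule; the last vowel is.
"gorovik" has last vowel 'i'. The stems whose last vowel is 'i' (bobiz → bobobiz, lebig → lelebig, rukiz → rurukiz) repeat the first consonant+vowel as a prefix.
So gorovik → gogorovik.

gogorovik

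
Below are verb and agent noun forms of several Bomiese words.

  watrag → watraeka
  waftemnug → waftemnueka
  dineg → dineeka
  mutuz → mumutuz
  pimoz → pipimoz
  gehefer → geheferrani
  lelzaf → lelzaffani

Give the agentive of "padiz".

papadiz

waftemnug and mutuz both have last vowel 'u' yet inflect differently (waftemnueka, mumutuz), so the last vowel is not what conditions the rule; the final letter is.
"padiz" ends in -z. The stems ending in -z (mutuz → mumutuz, pimoz → pipimoz) repeat the first consonant+vowel as a prefix.
The other patterns: stems ending in -g drop the final letter and add -eka; stems ending in -f or -r double the final consonant and add -ani.
So padiz → papadiz.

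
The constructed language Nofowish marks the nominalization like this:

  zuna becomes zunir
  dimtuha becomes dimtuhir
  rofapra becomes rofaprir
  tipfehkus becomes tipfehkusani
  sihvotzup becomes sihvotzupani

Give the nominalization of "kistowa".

dimtuha and tipfehkus both have 3 vowels yet inflect differently (dimtuhir, tipfehkusani), so the number of vowels is not what conditions the rule; the final letter is.
"kistowa" ends in -a. The stems ending in -a (zuna → zunir, dimtuha → dimtuhir, rofapra → rofaprir) drop the final letter and add -ir.
The other pattern: stems ending in -p or -s add -ani.
So kistowa → kistowir.

kistowir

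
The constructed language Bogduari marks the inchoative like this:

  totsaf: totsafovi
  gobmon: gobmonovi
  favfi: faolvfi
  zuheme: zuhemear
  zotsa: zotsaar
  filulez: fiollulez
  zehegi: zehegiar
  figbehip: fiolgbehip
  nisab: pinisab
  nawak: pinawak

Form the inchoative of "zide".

zidear

"zide" begins with z-. The stems beginning with z- (zuheme → zuhemear, zehegi → zehegiar, zotsa → zotsaar) add -ar.
So zide → zidear.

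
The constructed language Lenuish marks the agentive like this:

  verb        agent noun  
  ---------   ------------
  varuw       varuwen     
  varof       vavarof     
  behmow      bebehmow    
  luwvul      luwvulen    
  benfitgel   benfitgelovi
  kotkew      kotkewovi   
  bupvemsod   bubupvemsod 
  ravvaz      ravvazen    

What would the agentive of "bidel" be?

kotkew and behmow both end in -w yet inflect differently (kotkewovi, bebehmow), so the final letter is not what conditions the rule; the last vowel is.
"bidel" has last vowel 'e'. The stems whose last vowel is 'e' (benfitgel → benfitgelovi, kotkew → kotkewovi) add -ovi.
The other patterns: stems whose last vowel is 'o' repeat the first consonant+vowel as a prefix; stems whose last vowel is 'a' or 'u' add -en.
So bidel → bidelovi.

bidelovi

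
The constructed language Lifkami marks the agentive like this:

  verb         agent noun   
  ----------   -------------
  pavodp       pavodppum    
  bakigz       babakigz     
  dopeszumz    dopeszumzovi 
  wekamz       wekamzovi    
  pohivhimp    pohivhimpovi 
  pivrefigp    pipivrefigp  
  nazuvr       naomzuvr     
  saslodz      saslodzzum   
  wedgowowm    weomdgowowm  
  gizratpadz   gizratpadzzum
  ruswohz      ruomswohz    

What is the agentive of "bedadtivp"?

beomdadtivp

bakigz and dopeszumz both end in -z yet inflect differently (babakigz, dopeszumzovi), so the final letter is not what conditions the rule; the second-to-last letter is.
"bedadtivp" has second-to-last letter 'v'. The one such stem in the data (nazuvr → naomzuvr) inserts -om- after the first vowel (as do ruswohz, wedgowowm), so the same rule applies.
The other patterns: stems whose second-to-last letter is 'g' repeat the first consonant+vowel as a prefix; stems whose second-to-last letter is 'm' add -ovi; stems whose second-to-last letter is 'd' double the final consonant and add -um.
So bedadtivp → beomdadtivp.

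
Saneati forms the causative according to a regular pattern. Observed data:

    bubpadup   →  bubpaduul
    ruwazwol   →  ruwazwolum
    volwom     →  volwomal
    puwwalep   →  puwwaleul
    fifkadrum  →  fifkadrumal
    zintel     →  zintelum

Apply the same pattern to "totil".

totilum

zintel and puwwalep both have last vowel 'e' yet inflect differently (zintelum, puwwaleul), so the last vowel is not what conditions the rule; the final letter is.
"totil" ends in -l. The stems ending in -l (zintel → zintelum, ruwazwol → ruwazwolum) add -um.
The other patterns: stems ending in -p drop the final letter and add -ul; stems ending in -m add -al.
So totil → totilum.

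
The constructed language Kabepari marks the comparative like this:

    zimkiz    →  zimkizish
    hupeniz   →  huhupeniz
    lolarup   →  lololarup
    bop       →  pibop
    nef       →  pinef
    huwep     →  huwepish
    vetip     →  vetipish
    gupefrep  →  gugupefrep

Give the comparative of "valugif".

bop and huwep both end in -p yet inflect differently (pibop, huwepish), so the final letter is not what conditions the rule; the number of vowels is.
"valugif" has 3 vowels. The stems with 3 vowels (lolarup → lololarup, gupefrep → gugupefrep, hupeniz → huhupeniz) repeat the first consonant+vowel as a prefix.
The other patterns: stems with 1 vowel add the prefix pi-; stems with 2 vowels add -ish.
So valugif → vavalugif.

vavalugif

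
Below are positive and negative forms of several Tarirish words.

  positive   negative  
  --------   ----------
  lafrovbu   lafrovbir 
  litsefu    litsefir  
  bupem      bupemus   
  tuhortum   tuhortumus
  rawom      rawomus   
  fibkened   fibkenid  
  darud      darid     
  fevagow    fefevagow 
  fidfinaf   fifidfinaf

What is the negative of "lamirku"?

lafrovbu and tuhortum both have last vowel 'u' yet inflect differently (lafrovbir, tuhortumus), so the last vowel is not what conditions the rule; the final letter is.
"lamirku" ends in -u. The stems ending in -u (lafrovbu → lafrovbir, litsefu → litsefir) drop the final letter and add -ir.
The other patterns: stems ending in -m add -us; stems ending in -d change the last vowel to 'i'; stems ending in -f or -w repeat the first consonant+vowel as a prefix.
So lamirku → lamirkir.

lamirkir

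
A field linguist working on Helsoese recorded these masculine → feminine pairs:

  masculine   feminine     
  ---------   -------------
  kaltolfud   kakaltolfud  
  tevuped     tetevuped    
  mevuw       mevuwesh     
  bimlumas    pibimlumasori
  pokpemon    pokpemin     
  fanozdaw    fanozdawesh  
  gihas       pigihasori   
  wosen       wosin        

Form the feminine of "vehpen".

"vehpen" ends in -n. The stems ending in -n (wosen → wosin, pokpemon → pokpemin) change the last vowel to 'i'.
So vehpen → vehpin.

vehpin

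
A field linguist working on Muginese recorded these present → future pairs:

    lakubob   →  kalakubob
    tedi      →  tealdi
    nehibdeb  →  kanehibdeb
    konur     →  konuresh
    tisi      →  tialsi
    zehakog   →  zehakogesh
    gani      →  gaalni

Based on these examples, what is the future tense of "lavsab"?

"lavsab" ends in -b. The stems ending in -b (lakubob → kalakubob, nehibdeb → kanehibdeb) add the prefix ka-.
The other patterns: stems ending in -i insert -al- after the first vowel; stems ending in -g or -r add -esh.
So lavsab → kalavsab.

kalavsab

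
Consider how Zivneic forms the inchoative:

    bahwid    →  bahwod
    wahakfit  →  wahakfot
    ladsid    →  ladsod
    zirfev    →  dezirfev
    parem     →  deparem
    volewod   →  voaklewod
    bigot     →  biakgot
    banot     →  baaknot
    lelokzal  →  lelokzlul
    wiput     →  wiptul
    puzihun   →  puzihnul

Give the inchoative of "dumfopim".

bahwid and volewod both end in -d yet inflect differently (bahwod, voaklewod), so the final letter is not what conditions the rule; the last vowel is.
"dumfopim" has last vowel 'i'. The stems whose last vowel is 'i' (bahwid → bahwod, wahakfit → wahakfot, ladsid → ladsod) change the last vowel to 'o'.
The other patterns: stems whose last vowel is 'e' add the prefix de-; stems whose last vowel is 'o' insert -ak- after the first vowel; stems whose last vowel is 'a' or 'u' delete the last vowel and add -ul.
So dumfopim → dumfopom.

dumfopom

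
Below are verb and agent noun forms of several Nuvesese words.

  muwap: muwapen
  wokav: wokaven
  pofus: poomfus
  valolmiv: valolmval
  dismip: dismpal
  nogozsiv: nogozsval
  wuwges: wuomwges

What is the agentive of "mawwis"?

"mawwis" has last vowel 'i'. The stems whose last vowel is 'i' (dismip → dismpal, nogozsiv → nogozsval, valolmiv → valolmval) delete the last vowel and add -al.
So mawwis → mawwsal.

mawwsal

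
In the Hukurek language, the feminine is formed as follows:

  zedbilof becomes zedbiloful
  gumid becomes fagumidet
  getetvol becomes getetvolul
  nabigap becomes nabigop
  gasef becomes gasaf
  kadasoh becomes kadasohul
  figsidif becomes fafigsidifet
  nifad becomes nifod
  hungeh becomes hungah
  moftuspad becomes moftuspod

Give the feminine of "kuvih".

fakuvihet

gasef and figsidif both end in -f yet inflect differently (gasaf, fafigsidifet), so the final letter is not what conditions the rule; the last vowel is.
"kuvih" has last vowel 'i'. The stems whose last vowel is 'i' (figsidif → fafigsidifet, gumid → fagumidet) add fa- … -et around the stem.
So kuvih → fakuvihet.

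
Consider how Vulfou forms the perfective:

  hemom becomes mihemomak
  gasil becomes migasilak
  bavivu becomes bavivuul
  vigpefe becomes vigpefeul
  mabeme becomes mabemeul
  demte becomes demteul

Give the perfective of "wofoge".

hemom and demte both have 2 vowels yet inflect differently (mihemomak, demteul), so the number of vowels is not what conditions the rule; whether the stem ends in a vowel or a consonant is.
"wofoge" ends in a vowel. The stems ending in a vowel (bavivu → bavivuul, vigpefe → vigpefeul, mabeme → mabemeul) add -ul.
The other pattern: stems ending in a consonant add mi- … -ak around the stem.
So wofoge → wofogeul.

wofogeul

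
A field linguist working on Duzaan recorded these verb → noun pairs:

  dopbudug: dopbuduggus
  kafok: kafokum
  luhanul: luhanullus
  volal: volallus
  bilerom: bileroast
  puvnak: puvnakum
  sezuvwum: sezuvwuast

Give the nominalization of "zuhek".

bilerom and kafok both have last vowel 'o' yet inflect differently (bileroast, kafokum), so the last vowel is not what conditions the rule; the final letter is.
"zuhek" ends in -k. The stems ending in -k (kafok → kafokum, puvnak → puvnakum) add -um.
The other patterns: stems ending in -m drop the final letter and add -ast; stems ending in -g or -l double the final consonant and add -us.
So zuhek → zuhekum.

zuhekum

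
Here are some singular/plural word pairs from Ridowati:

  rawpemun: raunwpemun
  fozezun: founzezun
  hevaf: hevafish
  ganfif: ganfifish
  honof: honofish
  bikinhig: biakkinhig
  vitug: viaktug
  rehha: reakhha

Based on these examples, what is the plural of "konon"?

ganfif and bikinhig both have last vowel 'i' yet inflect differently (ganfifish, biakkinhig), so the last vowel is not what conditions the rule; the final letter is.
"konon" ends in -n. The stems ending in -n (rawpemun → raunwpemun, fozezun → founzezun) insert -un- after the first vowel.
So konon → kounnon.

kounnon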